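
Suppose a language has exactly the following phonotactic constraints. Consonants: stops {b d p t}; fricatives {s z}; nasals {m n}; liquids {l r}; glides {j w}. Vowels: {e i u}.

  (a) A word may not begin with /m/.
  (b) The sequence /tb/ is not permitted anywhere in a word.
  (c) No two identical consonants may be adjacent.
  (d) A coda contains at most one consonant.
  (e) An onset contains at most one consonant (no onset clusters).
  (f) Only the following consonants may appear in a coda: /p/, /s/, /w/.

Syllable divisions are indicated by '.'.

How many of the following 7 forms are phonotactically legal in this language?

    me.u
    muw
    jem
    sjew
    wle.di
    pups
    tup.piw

0

me.u — violates constraint (a): word begins with /m/ → phonotactically illegal
muw — violates constraint (a): word begins with /m/ → phonotactically illegal
jem — violates constraint (f): syllable 1 coda contains /m/, which is not a licensed coda consonant → phonotactically illegal
sjew — violates constraint (e): syllable 1 onset /sj/ has 2 consonants (> 1) → phonotactically illegal
wle.di — violates constraint (e): syllable 1 onset /wl/ has 2 consonants (> 1) → phonotactically illegal
pups — violates constraint (d): syllable 1 coda /ps/ has 2 consonants (> 1) → phonotactically illegal
tup.piw — violates constraint (c): adjacent identical consonants /pp/ → phonotactically illegal
No form is phonotactically legal → 0.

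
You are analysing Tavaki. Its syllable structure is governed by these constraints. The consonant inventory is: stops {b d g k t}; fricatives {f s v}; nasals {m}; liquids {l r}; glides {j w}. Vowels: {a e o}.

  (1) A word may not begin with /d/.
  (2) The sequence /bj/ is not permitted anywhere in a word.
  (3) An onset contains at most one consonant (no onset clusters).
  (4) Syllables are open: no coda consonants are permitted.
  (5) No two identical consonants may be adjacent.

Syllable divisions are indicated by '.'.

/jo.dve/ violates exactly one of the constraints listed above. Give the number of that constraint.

3

/jo.dve/: syllable 2 onset /dv/ has 2 consonants (> 1).
This is a violation of constraint 3: "An onset contains at most one consonant (no onset clusters)."
The remaining constraints (1, 2, 4, 5) are satisfied.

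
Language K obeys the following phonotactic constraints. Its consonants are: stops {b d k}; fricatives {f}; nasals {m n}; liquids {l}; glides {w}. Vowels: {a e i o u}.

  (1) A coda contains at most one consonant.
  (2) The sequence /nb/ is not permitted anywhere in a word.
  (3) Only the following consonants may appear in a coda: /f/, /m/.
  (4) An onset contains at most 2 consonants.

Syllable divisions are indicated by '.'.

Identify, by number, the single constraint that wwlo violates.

4

wwlo: syllable 1 onset /wwl/ has 3 consonants (> 2).
This is a violation of constraint 4: "An onset contains at most 2 consonants."
The remaining constraints (1, 2, 3) are satisfied.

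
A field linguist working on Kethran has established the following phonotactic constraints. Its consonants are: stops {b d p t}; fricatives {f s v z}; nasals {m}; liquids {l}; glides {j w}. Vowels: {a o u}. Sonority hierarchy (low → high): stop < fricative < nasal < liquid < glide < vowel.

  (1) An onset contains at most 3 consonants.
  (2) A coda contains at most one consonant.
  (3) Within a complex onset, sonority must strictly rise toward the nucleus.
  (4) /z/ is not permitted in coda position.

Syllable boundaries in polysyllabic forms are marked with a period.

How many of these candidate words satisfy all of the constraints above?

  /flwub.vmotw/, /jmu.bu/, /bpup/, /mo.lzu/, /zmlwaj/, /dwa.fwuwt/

/flwub.vmotw/ — violates constraint 2: syllable 2 coda /tw/ has 2 consonants (> 1) → not permitted
/jmu.bu/ — violates constraint 3: syllable 1 onset /jm/: /j/ (glide, 5) → /m/ (nasal, 3) does not rise → not permitted
/bpup/ — violates constraint 3: syllable 1 onset /bp/: /b/ (stop, 1) → /p/ (stop, 1) does not rise → not permitted
/mo.lzu/ — violates constraint 3: syllable 2 onset /lz/: /l/ (liquid, 4) → /z/ (fricative, 2) does not rise → not permitted
/zmlwaj/ — violates constraint 1: syllable 1 onset /zmlw/ has 4 consonants (> 3) → not permitted
/dwa.fwuwt/ — violates constraint 2: syllable 2 coda /wt/ has 2 consonants (> 1) → not permitted
No form is permitted → 0.

0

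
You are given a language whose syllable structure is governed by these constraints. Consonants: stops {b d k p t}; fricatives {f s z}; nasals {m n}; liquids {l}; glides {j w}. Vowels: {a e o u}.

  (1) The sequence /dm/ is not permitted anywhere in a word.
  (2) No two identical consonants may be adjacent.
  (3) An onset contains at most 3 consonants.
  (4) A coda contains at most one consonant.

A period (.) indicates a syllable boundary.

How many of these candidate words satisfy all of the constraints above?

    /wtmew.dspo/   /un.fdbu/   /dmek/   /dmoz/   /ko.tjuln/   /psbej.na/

3

/wtmew.dspo/ — σ1 onset /wtm/ (3C), coda /w/ ok; σ2 onset /dsp/ (3C), coda /∅/ ok → permitted
/un.fdbu/ — σ1 onset /∅/, coda /n/ ok; σ2 onset /fdb/ (3C), coda /∅/ ok → permitted
/dmek/ — violates constraint 1: contains banned sequence /dm/ → not permitted
/dmoz/ — violates constraint 1: contains banned sequence /dm/ → not permitted
/ko.tjuln/ — violates constraint 4: syllable 2 coda /ln/ has 2 consonants (> 1) → not permitted
/psbej.na/ — σ1 onset /psb/ (3C), coda /j/ ok; σ2 onset /n/, coda /∅/ ok → permitted
Permitted: /wtmew.dspo/, /un.fdbu/, /psbej.na/ → 3.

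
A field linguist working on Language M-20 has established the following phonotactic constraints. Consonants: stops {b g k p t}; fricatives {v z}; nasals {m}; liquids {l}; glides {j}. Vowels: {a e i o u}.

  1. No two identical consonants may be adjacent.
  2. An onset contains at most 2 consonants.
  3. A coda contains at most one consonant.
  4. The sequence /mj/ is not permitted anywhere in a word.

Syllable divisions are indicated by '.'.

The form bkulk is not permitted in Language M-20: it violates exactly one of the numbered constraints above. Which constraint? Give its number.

bkulk: syllable 1 coda /lk/ has 2 consonants (> 1).
This is a violation of constraint 3: "A coda contains at most one consonant."
The remaining constraints (1, 2, 4) are satisfied.

3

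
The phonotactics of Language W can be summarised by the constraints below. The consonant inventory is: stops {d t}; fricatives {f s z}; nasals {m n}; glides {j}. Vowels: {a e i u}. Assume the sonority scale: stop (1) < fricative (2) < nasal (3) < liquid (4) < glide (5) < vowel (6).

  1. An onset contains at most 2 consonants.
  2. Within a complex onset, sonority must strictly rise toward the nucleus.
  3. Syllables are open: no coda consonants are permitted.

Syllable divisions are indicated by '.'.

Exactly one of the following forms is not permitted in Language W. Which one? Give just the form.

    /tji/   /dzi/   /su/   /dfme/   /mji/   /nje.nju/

/tji/ — σ1 onset /tj/ (1→5 rises), coda /∅/ ok → permitted
/dzi/ — σ1 onset /dz/ (1→2 rises), coda /∅/ ok → permitted
/su/ — σ1 onset /s/, coda /∅/ ok → permitted
/dfme/ — violates constraint 1: syllable 1 onset /dfm/ has 3 consonants (> 2) → not permitted
/mji/ — σ1 onset /mj/ (3→5 rises), coda /∅/ ok → permitted
/nje.nju/ — σ1 onset /nj/ (3→5 rises), coda /∅/ ok; σ2 onset /nj/ (3→5 rises), coda /∅/ ok → permitted

/dfme/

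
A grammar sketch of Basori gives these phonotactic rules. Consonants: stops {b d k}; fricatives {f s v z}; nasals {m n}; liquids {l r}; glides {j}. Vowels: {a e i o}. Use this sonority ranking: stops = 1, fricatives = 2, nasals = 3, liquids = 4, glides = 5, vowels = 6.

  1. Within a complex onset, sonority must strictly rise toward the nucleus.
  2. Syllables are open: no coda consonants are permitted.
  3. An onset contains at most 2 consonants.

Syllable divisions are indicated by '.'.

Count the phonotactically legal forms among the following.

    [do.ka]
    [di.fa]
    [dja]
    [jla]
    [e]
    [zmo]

[do.ka] — σ1 onset /d/, coda /∅/ ok; σ2 onset /k/, coda /∅/ ok → phonotactically legal
[di.fa] — σ1 onset /d/, coda /∅/ ok; σ2 onset /f/, coda /∅/ ok → phonotactically legal
[dja] — σ1 onset /dj/ (1→5 rises), coda /∅/ ok → phonotactically legal
[jla] — violates constraint 1: syllable 1 onset /jl/: /j/ (glide, 5) → /l/ (liquid, 4) does not rise → phonotactically illegal
[e] — σ1 onset /∅/, coda /∅/ ok → phonotactically legal
[zmo] — σ1 onset /zm/ (2→3 rises), coda /∅/ ok → phonotactically legal
Phonotactically legal: [do.ka], [di.fa], [dja], [e], [zmo] → 5.

5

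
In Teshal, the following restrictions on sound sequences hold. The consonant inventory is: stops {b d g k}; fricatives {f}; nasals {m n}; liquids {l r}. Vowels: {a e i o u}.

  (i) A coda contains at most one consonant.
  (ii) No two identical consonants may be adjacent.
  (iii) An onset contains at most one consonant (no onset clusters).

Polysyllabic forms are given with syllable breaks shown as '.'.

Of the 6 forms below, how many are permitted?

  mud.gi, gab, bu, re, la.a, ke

mud.gi — σ1 onset /m/, coda /d/ ok; σ2 onset /g/, coda /∅/ ok → permitted
gab — σ1 onset /g/, coda /b/ ok → permitted
bu — σ1 onset /b/, coda /∅/ ok → permitted
re — σ1 onset /r/, coda /∅/ ok → permitted
la.a — σ1 onset /l/, coda /∅/ ok; σ2 onset /∅/, coda /∅/ ok → permitted
ke — σ1 onset /k/, coda /∅/ ok → permitted
Permitted: mud.gi, gab, bu, re, la.a, ke → 6.

6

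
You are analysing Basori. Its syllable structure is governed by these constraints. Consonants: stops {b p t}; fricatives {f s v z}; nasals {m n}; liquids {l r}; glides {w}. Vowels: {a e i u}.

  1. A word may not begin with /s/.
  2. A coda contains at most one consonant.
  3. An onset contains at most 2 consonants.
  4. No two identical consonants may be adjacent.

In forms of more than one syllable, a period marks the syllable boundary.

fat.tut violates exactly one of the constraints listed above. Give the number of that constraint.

4

fat.tut: adjacent identical consonants /tt/.
This is a violation of constraint 4: "No two identical consonants may be adjacent."
The remaining constraints (1, 2, 3) are satisfied.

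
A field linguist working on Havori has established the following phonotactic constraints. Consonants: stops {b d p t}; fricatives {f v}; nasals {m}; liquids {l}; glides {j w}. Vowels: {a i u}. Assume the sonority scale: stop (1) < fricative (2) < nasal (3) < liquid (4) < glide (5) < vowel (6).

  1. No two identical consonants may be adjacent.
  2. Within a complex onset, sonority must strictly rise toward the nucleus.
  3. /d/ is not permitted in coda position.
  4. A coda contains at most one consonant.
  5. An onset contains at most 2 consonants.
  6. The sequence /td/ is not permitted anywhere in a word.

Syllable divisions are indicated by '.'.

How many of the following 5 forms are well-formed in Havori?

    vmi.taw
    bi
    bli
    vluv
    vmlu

vmi.taw — σ1 onset /vm/ (2→3 rises), coda /∅/ ok; σ2 onset /t/, coda /w/ ok → well-formed
bi — σ1 onset /b/, coda /∅/ ok → well-formed
bli — σ1 onset /bl/ (1→4 rises), coda /∅/ ok → well-formed
vluv — σ1 onset /vl/ (2→4 rises), coda /v/ ok → well-formed
vmlu — violates constraint 5: syllable 1 onset /vml/ has 3 consonants (> 2) → ill-formed
Well-formed: vmi.taw, bi, bli, vluv → 4.

4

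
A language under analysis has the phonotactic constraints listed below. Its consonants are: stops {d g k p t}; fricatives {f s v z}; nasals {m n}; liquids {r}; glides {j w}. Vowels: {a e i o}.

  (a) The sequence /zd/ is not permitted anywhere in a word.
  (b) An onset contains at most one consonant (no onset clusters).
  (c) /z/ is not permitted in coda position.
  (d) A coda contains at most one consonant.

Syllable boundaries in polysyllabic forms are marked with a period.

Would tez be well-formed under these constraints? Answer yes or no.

tez — violates constraint (c): syllable 1 coda contains /z/ → ill-formed

no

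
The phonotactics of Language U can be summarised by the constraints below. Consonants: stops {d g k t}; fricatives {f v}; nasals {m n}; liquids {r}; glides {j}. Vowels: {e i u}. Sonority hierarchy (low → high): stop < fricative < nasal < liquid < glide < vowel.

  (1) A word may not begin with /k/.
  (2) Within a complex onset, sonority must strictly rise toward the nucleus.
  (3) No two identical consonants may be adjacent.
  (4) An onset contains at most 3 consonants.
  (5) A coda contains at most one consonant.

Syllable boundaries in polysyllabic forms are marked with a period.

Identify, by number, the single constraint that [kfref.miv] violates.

1

[kfref.miv]: word begins with /k/.
This is a violation of constraint 1: "A word may not begin with /k/."
The remaining constraints (2, 3, 4, 5) are satisfied.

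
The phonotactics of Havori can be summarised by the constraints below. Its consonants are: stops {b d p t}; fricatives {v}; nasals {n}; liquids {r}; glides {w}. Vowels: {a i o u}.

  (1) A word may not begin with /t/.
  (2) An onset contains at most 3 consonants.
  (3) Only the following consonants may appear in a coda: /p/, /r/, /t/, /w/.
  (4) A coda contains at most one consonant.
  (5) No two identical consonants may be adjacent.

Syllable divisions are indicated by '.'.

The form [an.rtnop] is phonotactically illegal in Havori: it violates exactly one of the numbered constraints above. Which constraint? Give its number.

3

[an.rtnop]: syllable 1 coda contains /n/, which is not a licensed coda consonant.
This is a violation of constraint 3: "Only the following consonants may appear in a coda: /p/, /r/, /t/, /w/."
The remaining constraints (1, 2, 4, 5) are satisfied.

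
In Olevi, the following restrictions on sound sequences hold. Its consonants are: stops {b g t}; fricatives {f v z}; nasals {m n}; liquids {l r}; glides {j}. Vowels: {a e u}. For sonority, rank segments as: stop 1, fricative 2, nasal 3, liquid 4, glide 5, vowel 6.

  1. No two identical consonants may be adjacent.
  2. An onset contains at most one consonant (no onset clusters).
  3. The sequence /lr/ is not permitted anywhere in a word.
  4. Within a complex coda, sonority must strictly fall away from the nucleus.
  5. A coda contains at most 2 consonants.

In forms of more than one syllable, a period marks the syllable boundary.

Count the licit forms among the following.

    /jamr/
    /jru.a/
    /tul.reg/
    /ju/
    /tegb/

/jamr/ — violates constraint 4: syllable 1 coda /mr/: /m/ (nasal, 3) → /r/ (liquid, 4) does not fall → illicit
/jru.a/ — violates constraint 2: syllable 1 onset /jr/ has 2 consonants (> 1) → illicit
/tul.reg/ — violates constraint 3: contains banned sequence /lr/ → illicit
/ju/ — σ1 onset /j/, coda /∅/ ok → licit
/tegb/ — violates constraint 4: syllable 1 coda /gb/: /g/ (stop, 1) → /b/ (stop, 1) does not fall → illicit
Licit: /ju/ → 1.

1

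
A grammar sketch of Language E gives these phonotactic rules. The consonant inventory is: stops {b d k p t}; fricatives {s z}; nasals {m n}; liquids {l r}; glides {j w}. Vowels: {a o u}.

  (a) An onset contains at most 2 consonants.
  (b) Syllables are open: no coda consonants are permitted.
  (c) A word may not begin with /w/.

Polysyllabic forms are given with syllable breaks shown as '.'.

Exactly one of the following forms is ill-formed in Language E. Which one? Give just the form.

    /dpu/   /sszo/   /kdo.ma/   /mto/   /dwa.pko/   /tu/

/dpu/ — σ1 onset /dp/ (2C), coda /∅/ ok → well-formed
/sszo/ — violates constraint (a): syllable 1 onset /ssz/ has 3 consonants (> 2) → ill-formed
/kdo.ma/ — σ1 onset /kd/ (2C), coda /∅/ ok; σ2 onset /m/, coda /∅/ ok → well-formed
/mto/ — σ1 onset /mt/ (2C), coda /∅/ ok → well-formed
/dwa.pko/ — σ1 onset /dw/ (2C), coda /∅/ ok; σ2 onset /pk/ (2C), coda /∅/ ok → well-formed
/tu/ — σ1 onset /t/, coda /∅/ ok → well-formed

/sszo/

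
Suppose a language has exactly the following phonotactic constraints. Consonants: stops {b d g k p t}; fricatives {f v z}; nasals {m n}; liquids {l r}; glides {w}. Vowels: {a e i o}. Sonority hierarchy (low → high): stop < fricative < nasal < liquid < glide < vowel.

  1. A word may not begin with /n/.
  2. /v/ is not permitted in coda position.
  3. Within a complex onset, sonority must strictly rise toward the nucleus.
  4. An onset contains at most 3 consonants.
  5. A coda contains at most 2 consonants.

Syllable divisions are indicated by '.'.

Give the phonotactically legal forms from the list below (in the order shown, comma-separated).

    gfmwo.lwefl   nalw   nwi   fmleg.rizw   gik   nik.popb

gfmwo.lwefl — violates constraint 4: syllable 1 onset /gfmw/ has 4 consonants (> 3) → phonotactically illegal
nalw — violates constraint 1: word begins with /n/ → phonotactically illegal
nwi — violates constraint 1: word begins with /n/ → phonotactically illegal
fmleg.rizw — σ1 onset /fml/ (2→3→4 rises), coda /g/ ok; σ2 onset /r/, coda /zw/ (2C) ok → phonotactically legal
gik — σ1 onset /g/, coda /k/ ok → phonotactically legal
nik.popb — violates constraint 1: word begins with /n/ → phonotactically illegal

fmleg.rizw, gik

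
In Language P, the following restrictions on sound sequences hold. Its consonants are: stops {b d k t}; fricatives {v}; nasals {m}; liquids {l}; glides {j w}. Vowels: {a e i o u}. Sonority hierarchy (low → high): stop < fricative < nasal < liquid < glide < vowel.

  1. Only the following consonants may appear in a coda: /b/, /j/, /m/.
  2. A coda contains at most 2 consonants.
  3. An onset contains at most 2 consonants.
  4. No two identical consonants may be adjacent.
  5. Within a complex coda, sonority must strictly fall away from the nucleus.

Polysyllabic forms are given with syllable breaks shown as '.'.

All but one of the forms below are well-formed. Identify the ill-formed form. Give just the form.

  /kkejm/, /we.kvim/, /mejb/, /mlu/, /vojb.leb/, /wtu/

/kkejm/

/kkejm/ — violates constraint 4: adjacent identical consonants /kk/ → ill-formed
/we.kvim/ — σ1 onset /w/, coda /∅/ ok; σ2 onset /kv/ (2C), coda /m/ ok → well-formed
/mejb/ — σ1 onset /m/, coda /jb/ (5→1 falls) ok → well-formed
/mlu/ — σ1 onset /ml/ (2C), coda /∅/ ok → well-formed
/vojb.leb/ — σ1 onset /v/, coda /jb/ (5→1 falls) ok; σ2 onset /l/, coda /b/ ok → well-formed
/wtu/ — σ1 onset /wt/ (2C), coda /∅/ ok → well-formed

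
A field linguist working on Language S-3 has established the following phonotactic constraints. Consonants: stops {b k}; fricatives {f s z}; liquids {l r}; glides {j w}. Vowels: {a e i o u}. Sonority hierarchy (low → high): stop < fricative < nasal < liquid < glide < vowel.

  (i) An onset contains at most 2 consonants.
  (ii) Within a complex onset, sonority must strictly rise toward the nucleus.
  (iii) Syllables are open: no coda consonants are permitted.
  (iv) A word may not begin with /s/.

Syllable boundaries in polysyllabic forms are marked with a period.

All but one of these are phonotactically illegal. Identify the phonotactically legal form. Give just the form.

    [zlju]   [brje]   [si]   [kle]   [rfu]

[zlju] — violates constraint (i): syllable 1 onset /zlj/ has 3 consonants (> 2) → phonotactically illegal
[brje] — violates constraint (i): syllable 1 onset /brj/ has 3 consonants (> 2) → phonotactically illegal
[si] — violates constraint (iv): word begins with /s/ → phonotactically illegal
[kle] — σ1 onset /kl/ (1→4 rises), coda /∅/ ok → phonotactically legal
[rfu] — violates constraint (ii): syllable 1 onset /rf/: /r/ (liquid, 4) → /f/ (fricative, 2) does not rise → phonotactically illegal

[kle]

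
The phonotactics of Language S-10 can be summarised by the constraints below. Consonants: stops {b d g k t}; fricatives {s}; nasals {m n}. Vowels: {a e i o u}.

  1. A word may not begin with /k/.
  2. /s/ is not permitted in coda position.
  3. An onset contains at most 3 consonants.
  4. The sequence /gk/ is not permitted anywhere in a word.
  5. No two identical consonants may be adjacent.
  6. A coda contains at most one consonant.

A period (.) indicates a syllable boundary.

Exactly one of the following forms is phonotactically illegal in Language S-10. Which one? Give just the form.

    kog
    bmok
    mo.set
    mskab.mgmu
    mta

kog — violates constraint 1: word begins with /k/ → phonotactically illegal
bmok — σ1 onset /bm/ (2C), coda /k/ ok → phonotactically legal
mo.set — σ1 onset /m/, coda /∅/ ok; σ2 onset /s/, coda /t/ ok → phonotactically legal
mskab.mgmu — σ1 onset /msk/ (3C), coda /b/ ok; σ2 onset /mgm/ (3C), coda /∅/ ok → phonotactically legal
mta — σ1 onset /mt/ (2C), coda /∅/ ok → phonotactically legal

kog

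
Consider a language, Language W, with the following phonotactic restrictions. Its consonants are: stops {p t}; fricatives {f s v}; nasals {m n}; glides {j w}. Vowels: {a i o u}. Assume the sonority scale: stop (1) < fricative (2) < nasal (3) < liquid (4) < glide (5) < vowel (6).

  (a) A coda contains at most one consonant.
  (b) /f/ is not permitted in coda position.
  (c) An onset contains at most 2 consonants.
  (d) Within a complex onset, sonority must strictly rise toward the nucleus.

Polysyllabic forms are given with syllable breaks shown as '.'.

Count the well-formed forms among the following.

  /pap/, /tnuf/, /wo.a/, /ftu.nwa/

2

/pap/ — σ1 onset /p/, coda /p/ ok → well-formed
/tnuf/ — violates constraint (b): syllable 1 coda contains /f/ → ill-formed
/wo.a/ — σ1 onset /w/, coda /∅/ ok; σ2 onset /∅/, coda /∅/ ok → well-formed
/ftu.nwa/ — violates constraint (d): syllable 1 onset /ft/: /f/ (fricative, 2) → /t/ (stop, 1) does not rise → ill-formed
Well-formed: /pap/, /wo.a/ → 2.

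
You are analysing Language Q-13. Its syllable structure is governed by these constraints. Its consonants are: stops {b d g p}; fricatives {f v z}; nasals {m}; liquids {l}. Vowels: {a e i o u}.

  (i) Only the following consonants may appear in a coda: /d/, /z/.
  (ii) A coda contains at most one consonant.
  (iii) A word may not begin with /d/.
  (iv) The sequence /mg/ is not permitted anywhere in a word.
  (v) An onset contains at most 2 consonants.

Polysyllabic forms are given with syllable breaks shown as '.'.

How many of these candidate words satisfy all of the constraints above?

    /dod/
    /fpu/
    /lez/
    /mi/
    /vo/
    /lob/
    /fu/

5

/dod/ — violates constraint (iii): word begins with /d/ → not permitted
/fpu/ — σ1 onset /fp/ (2C), coda /∅/ ok → permitted
/lez/ — σ1 onset /l/, coda /z/ ok → permitted
/mi/ — σ1 onset /m/, coda /∅/ ok → permitted
/vo/ — σ1 onset /v/, coda /∅/ ok → permitted
/lob/ — violates constraint (i): syllable 1 coda contains /b/, which is not a licensed coda consonant → not permitted
/fu/ — σ1 onset /f/, coda /∅/ ok → permitted
Permitted: /fpu/, /lez/, /mi/, /vo/, /fu/ → 5.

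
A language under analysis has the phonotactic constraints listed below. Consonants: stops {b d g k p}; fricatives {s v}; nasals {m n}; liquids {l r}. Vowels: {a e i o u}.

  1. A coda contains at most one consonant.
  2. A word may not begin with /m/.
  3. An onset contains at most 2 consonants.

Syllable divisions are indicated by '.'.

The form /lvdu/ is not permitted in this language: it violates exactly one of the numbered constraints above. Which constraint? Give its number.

3

/lvdu/: syllable 1 onset /lvd/ has 3 consonants (> 2).
This is a violation of constraint 3: "An onset contains at most 2 consonants."
The remaining constraints (1, 2) are satisfied.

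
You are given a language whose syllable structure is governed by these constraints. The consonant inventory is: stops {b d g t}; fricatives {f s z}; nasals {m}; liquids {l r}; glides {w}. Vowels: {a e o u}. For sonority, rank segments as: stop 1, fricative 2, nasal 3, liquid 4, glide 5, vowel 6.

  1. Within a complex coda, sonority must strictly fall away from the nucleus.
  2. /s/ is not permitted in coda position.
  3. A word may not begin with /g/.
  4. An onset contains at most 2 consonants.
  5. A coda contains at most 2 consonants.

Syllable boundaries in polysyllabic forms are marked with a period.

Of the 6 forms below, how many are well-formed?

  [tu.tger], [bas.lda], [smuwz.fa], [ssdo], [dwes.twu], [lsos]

2

[tu.tger] — σ1 onset /t/, coda /∅/ ok; σ2 onset /tg/ (2C), coda /r/ ok → well-formed
[bas.lda] — violates constraint 2: syllable 1 coda contains /s/ → ill-formed
[smuwz.fa] — σ1 onset /sm/ (2C), coda /wz/ (5→2 falls) ok; σ2 onset /f/, coda /∅/ ok → well-formed
[ssdo] — violates constraint 4: syllable 1 onset /ssd/ has 3 consonants (> 2) → ill-formed
[dwes.twu] — violates constraint 2: syllable 1 coda contains /s/ → ill-formed
[lsos] — violates constraint 2: syllable 1 coda contains /s/ → ill-formed
Well-formed: [tu.tger], [smuwz.fa] → 2.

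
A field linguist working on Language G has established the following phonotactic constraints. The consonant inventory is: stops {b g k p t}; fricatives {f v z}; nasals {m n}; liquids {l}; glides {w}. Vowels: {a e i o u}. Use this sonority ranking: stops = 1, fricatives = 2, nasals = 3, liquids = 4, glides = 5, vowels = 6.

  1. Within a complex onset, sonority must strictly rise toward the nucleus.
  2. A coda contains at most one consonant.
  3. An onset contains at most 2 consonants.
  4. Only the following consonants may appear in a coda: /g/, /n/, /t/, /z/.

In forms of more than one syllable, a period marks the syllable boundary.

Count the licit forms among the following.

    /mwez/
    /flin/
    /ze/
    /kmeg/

4

/mwez/ — σ1 onset /mw/ (3→5 rises), coda /z/ ok → licit
/flin/ — σ1 onset /fl/ (2→4 rises), coda /n/ ok → licit
/ze/ — σ1 onset /z/, coda /∅/ ok → licit
/kmeg/ — σ1 onset /km/ (1→3 rises), coda /g/ ok → licit
Licit: /mwez/, /flin/, /ze/, /kmeg/ → 4.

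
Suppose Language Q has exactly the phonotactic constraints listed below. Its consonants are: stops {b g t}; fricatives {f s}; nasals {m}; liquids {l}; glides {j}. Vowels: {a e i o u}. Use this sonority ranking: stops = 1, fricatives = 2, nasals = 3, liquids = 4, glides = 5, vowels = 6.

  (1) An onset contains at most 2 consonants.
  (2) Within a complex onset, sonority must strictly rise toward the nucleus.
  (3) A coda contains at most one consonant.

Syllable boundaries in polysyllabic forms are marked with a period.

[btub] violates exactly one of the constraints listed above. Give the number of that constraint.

2

[btub]: syllable 1 onset /bt/: /b/ (stop, 1) → /t/ (stop, 1) does not rise.
This is a violation of constraint 2: "Within a complex onset, sonority must strictly rise toward the nucleus."
The remaining constraints (1, 3) are satisfied.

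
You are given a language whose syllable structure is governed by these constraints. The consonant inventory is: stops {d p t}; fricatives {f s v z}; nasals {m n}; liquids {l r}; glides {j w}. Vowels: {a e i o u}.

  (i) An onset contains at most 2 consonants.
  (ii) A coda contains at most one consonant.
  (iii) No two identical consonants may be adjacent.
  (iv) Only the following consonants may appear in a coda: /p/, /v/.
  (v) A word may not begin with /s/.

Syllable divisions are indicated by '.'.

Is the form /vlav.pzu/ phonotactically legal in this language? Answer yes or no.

yes

/vlav.pzu/ — σ1 onset /vl/ (2C), coda /v/ ok; σ2 onset /pz/ (2C), coda /∅/ ok → phonotactically legal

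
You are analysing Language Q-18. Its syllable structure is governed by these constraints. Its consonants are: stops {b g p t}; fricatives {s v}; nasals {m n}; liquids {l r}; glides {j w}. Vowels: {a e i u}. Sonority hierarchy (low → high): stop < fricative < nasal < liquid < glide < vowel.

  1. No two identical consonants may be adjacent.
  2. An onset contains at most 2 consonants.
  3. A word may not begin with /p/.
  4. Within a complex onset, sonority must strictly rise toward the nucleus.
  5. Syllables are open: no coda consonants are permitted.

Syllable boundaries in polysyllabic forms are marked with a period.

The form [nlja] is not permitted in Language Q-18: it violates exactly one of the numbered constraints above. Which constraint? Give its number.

[nlja]: syllable 1 onset /nlj/ has 3 consonants (> 2).
This is a violation of constraint 2: "An onset contains at most 2 consonants."
The remaining constraints (1, 3, 4, 5) are satisfied.

2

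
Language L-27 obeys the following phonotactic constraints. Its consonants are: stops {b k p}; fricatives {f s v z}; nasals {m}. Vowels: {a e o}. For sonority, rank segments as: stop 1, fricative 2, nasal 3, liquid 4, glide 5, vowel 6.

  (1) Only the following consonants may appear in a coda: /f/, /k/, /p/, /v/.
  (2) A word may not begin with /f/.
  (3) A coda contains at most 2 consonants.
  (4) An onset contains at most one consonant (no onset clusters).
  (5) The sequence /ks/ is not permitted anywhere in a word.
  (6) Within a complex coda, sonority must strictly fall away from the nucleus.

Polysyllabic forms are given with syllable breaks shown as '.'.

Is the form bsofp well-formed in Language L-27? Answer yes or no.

no

bsofp — violates constraint 4: syllable 1 onset /bs/ has 2 consonants (> 1) → ill-formed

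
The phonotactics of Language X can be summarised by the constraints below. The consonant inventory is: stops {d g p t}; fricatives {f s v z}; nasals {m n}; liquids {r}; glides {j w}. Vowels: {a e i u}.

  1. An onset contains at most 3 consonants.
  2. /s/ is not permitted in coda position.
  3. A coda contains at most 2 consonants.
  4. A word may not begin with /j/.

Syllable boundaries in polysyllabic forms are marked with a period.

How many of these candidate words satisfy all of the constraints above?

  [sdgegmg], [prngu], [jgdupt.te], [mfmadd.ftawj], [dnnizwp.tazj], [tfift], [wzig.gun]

3

[sdgegmg] — violates constraint 3: syllable 1 coda /gmg/ has 3 consonants (> 2) → illicit
[prngu] — violates constraint 1: syllable 1 onset /prng/ has 4 consonants (> 3) → illicit
[jgdupt.te] — violates constraint 4: word begins with /j/ → illicit
[mfmadd.ftawj] — σ1 onset /mfm/ (3C), coda /dd/ (2C) ok; σ2 onset /ft/ (2C), coda /wj/ (2C) ok → licit
[dnnizwp.tazj] — violates constraint 3: syllable 1 coda /zwp/ has 3 consonants (> 2) → illicit
[tfift] — σ1 onset /tf/ (2C), coda /ft/ (2C) ok → licit
[wzig.gun] — σ1 onset /wz/ (2C), coda /g/ ok; σ2 onset /g/, coda /n/ ok → licit
Licit: [mfmadd.ftawj], [tfift], [wzig.gun] → 3.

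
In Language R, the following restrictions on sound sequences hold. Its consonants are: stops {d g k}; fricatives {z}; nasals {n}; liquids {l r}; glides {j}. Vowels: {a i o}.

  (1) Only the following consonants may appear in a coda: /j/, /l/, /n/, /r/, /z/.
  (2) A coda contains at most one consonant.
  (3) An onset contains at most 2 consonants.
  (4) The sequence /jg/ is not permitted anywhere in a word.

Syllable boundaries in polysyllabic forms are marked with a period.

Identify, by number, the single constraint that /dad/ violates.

1

/dad/: syllable 1 coda contains /d/, which is not a licensed coda consonant.
This is a violation of constraint 1: "Only the following consonants may appear in a coda: /j/, /l/, /n/, /r/, /z/."
The remaining constraints (2, 3, 4) are satisfied.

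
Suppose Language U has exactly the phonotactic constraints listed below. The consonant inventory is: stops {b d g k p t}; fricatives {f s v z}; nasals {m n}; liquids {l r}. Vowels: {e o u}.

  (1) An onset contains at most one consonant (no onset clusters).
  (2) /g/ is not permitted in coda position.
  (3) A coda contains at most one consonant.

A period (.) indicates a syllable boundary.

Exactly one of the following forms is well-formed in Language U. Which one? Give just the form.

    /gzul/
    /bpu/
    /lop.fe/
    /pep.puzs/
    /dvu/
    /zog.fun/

/lop.fe/

/gzul/ — violates constraint 1: syllable 1 onset /gz/ has 2 consonants (> 1) → ill-formed
/bpu/ — violates constraint 1: syllable 1 onset /bp/ has 2 consonants (> 1) → ill-formed
/lop.fe/ — σ1 onset /l/, coda /p/ ok; σ2 onset /f/, coda /∅/ ok → well-formed
/pep.puzs/ — violates constraint 3: syllable 2 coda /zs/ has 2 consonants (> 1) → ill-formed
/dvu/ — violates constraint 1: syllable 1 onset /dv/ has 2 consonants (> 1) → ill-formed
/zog.fun/ — violates constraint 2: syllable 1 coda contains /g/ → ill-formed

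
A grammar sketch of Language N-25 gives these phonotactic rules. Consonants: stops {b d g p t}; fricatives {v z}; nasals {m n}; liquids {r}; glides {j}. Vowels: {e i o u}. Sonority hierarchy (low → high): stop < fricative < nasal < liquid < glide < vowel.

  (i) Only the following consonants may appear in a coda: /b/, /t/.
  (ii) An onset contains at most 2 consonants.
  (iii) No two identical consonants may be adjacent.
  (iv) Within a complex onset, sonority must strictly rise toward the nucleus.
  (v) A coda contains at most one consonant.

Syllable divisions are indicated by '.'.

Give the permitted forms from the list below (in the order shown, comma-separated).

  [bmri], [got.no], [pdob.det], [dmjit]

[got.no]

[bmri] — violates constraint (ii): syllable 1 onset /bmr/ has 3 consonants (> 2) → not permitted
[got.no] — σ1 onset /g/, coda /t/ ok; σ2 onset /n/, coda /∅/ ok → permitted
[pdob.det] — violates constraint (iv): syllable 1 onset /pd/: /p/ (stop, 1) → /d/ (stop, 1) does not rise → not permitted
[dmjit] — violates constraint (ii): syllable 1 onset /dmj/ has 3 consonants (> 2) → not permitted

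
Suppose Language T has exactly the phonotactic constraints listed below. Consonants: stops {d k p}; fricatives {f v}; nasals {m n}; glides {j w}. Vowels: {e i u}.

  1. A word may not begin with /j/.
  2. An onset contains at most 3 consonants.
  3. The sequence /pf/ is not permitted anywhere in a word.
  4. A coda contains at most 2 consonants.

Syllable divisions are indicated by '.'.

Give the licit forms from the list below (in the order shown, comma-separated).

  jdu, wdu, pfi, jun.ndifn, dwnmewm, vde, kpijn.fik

jdu — violates constraint 1: word begins with /j/ → illicit
wdu — σ1 onset /wd/ (2C), coda /∅/ ok → licit
pfi — violates constraint 3: contains banned sequence /pf/ → illicit
jun.ndifn — violates constraint 1: word begins with /j/ → illicit
dwnmewm — violates constraint 2: syllable 1 onset /dwnm/ has 4 consonants (> 3) → illicit
vde — σ1 onset /vd/ (2C), coda /∅/ ok → licit
kpijn.fik — σ1 onset /kp/ (2C), coda /jn/ (2C) ok; σ2 onset /f/, coda /k/ ok → licit

wdu, vde, kpijn.fik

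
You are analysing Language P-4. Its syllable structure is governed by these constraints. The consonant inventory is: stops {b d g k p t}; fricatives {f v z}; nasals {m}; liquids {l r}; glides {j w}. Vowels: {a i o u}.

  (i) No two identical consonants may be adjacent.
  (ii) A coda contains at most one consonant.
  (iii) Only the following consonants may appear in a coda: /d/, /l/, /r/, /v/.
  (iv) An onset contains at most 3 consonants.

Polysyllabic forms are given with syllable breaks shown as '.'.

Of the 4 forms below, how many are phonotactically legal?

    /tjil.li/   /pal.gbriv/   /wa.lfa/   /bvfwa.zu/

/tjil.li/ — violates constraint (i): adjacent identical consonants /ll/ → phonotactically illegal
/pal.gbriv/ — σ1 onset /p/, coda /l/ ok; σ2 onset /gbr/ (3C), coda /v/ ok → phonotactically legal
/wa.lfa/ — σ1 onset /w/, coda /∅/ ok; σ2 onset /lf/ (2C), coda /∅/ ok → phonotactically legal
/bvfwa.zu/ — violates constraint (iv): syllable 1 onset /bvfw/ has 4 consonants (> 3) → phonotactically illegal
Phonotactically legal: /pal.gbriv/, /wa.lfa/ → 2.

2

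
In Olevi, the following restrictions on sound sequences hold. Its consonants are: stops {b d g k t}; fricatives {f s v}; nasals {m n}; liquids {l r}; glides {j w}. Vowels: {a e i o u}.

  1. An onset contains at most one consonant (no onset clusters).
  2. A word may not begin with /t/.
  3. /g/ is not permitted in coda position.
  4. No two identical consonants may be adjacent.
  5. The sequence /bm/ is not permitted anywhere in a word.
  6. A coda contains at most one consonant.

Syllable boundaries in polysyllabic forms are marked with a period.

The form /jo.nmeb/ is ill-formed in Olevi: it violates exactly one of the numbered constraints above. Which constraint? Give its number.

1

/jo.nmeb/: syllable 2 onset /nm/ has 2 consonants (> 1).
This is a violation of constraint 1: "An onset contains at most one consonant (no onset clusters)."
The remaining constraints (2, 3, 4, 5, 6) are satisfied.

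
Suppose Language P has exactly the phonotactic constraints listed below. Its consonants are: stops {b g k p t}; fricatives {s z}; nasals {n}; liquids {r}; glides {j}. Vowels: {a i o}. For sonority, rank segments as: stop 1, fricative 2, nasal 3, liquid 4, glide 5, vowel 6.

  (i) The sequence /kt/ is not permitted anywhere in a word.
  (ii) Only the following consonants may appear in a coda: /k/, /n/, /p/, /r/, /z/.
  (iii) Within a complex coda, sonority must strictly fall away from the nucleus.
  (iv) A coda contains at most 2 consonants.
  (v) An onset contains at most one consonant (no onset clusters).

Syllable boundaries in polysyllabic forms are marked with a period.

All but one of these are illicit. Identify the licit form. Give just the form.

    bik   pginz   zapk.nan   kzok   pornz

bik

bik — σ1 onset /b/, coda /k/ ok → licit
pginz — violates constraint (v): syllable 1 onset /pg/ has 2 consonants (> 1) → illicit
zapk.nan — violates constraint (iii): syllable 1 coda /pk/: /p/ (stop, 1) → /k/ (stop, 1) does not fall → illicit
kzok — violates constraint (v): syllable 1 onset /kz/ has 2 consonants (> 1) → illicit
pornz — violates constraint (iv): syllable 1 coda /rnz/ has 3 consonants (> 2) → illicit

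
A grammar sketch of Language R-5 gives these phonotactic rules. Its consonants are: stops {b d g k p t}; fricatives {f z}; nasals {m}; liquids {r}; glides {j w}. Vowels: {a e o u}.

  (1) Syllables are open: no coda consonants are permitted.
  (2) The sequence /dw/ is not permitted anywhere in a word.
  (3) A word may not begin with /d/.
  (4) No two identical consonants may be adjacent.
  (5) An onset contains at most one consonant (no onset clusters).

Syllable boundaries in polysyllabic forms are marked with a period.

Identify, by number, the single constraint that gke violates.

gke: syllable 1 onset /gk/ has 2 consonants (> 1).
This is a violation of constraint 5: "An onset contains at most one consonant (no onset clusters)."
The remaining constraints (1, 2, 3, 4) are satisfied.

5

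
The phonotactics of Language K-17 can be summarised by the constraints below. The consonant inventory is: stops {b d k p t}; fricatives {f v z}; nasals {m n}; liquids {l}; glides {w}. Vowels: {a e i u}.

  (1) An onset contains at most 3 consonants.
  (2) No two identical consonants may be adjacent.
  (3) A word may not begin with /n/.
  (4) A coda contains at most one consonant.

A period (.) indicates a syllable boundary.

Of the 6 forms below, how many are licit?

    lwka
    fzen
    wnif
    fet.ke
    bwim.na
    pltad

6

lwka — σ1 onset /lwk/ (3C), coda /∅/ ok → licit
fzen — σ1 onset /fz/ (2C), coda /n/ ok → licit
wnif — σ1 onset /wn/ (2C), coda /f/ ok → licit
fet.ke — σ1 onset /f/, coda /t/ ok; σ2 onset /k/, coda /∅/ ok → licit
bwim.na — σ1 onset /bw/ (2C), coda /m/ ok; σ2 onset /n/, coda /∅/ ok → licit
pltad — σ1 onset /plt/ (3C), coda /d/ ok → licit
Licit: lwka, fzen, wnif, fet.ke, bwim.na, pltad → 6.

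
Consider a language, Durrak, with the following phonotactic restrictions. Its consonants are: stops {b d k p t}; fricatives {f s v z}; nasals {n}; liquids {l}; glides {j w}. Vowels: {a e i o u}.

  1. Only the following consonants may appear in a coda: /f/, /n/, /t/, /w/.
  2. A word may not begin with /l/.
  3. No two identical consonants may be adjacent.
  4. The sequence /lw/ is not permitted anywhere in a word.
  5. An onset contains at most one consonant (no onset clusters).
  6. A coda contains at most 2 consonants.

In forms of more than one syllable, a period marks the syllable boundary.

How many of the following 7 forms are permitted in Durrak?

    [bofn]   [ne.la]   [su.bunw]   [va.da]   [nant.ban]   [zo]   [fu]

[bofn] — σ1 onset /b/, coda /fn/ (2C) ok → permitted
[ne.la] — σ1 onset /n/, coda /∅/ ok; σ2 onset /l/, coda /∅/ ok → permitted
[su.bunw] — σ1 onset /s/, coda /∅/ ok; σ2 onset /b/, coda /nw/ (2C) ok → permitted
[va.da] — σ1 onset /v/, coda /∅/ ok; σ2 onset /d/, coda /∅/ ok → permitted
[nant.ban] — σ1 onset /n/, coda /nt/ (2C) ok; σ2 onset /b/, coda /n/ ok → permitted
[zo] — σ1 onset /z/, coda /∅/ ok → permitted
[fu] — σ1 onset /f/, coda /∅/ ok → permitted
Permitted: [bofn], [ne.la], [su.bunw], [va.da], [nant.ban], [zo], [fu] → 7.

7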